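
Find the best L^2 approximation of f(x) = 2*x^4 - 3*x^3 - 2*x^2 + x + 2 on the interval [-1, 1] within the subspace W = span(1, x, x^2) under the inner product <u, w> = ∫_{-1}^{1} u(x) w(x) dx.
g(x) = -2*x^2/7 - 4*x/5 + 64/35

The best approximation g ∈ W is the orthogonal projection of f onto W. Writing g = a_0 + a_1 x + a_2 x^2, the coefficients solve the normal equations G · a = b where
  G_{ij} = <φ_i, φ_j> and b_i = <f, φ_i>, with φ_0 = 1, φ_1 = x, φ_2 = x^2.
G =
  [2, 0, 2/3]
  [0, 2/3, 0]
  [2/3, 0, 2/5],
b = (52/15, -8/15, 116/105).
Solving gives a_0 = 64/35, a_1 = -4/5, a_2 = -2/7, so
  g(x) = -2*x^2/7 - 4*x/5 + 64/35.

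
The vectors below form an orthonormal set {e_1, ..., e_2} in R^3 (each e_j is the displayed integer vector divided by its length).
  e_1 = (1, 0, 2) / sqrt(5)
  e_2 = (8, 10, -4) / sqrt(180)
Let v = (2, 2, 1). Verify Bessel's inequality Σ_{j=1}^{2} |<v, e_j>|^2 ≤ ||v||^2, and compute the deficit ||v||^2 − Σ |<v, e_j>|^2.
Σ |<v, e_j>|^2 = 80/9; ||v||^2 = 9; deficit = 1/9

Write each e_j = u_j / sqrt(<u_j, u_j>) where u_j is the displayed integer vector. Then <v, e_j> = <v, u_j> / sqrt(<u_j, u_j>), so |<v, e_j>|^2 = <v, u_j>^2 / <u_j, u_j>.
Coefficients: <v, e_1> = 4/sqrt(5), <v, e_2> = 32/sqrt(180).
Square and sum: Σ |<v, e_j>|^2 = 80/9.
Compute ||v||^2 = v·v = 9.
Deficit = 9 − 80/9 = 1/9 ≥ 0, confirming Bessel's inequality. (The deficit equals ||v − Σ <v,e_j> e_j||^2, the squared distance from v to span{e_j}.)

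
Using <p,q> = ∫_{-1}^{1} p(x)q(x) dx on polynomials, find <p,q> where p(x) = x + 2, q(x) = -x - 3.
<p,q> = -38/3

Expand the product: p(x)·q(x) = -x^2 - 5*x - 6.
∫_{-1}^{1} of each monomial x^k gives [2/(k+1) if k even, 0 if k odd]. Integrating term-by-term (or equivalently evaluating the antiderivative F(x) = -x^3/3 - 5*x^2/2 - 6*x at the endpoints):
  F(1) − F(−1) = -53/6 − (23/6) = -38/3.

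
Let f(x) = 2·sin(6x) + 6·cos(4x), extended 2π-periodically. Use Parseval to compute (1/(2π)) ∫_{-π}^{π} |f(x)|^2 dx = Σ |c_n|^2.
Σ |c_n|^2 = 20

Expand |f|^2 and use orthogonality of {sin(nx), cos(mx)} on [-π, π]:
  ∫_{-π}^{π} sin(nx)^2 dx = π, ∫ cos(mx)^2 dx = π, and cross terms integrate to 0.
So ∫_{-π}^{π} f(x)^2 dx = 2^2 · π + 6^2 · π = (4 + 36)π.
Divide by 2π: (4 + 36)/2 = 20.
By Parseval, this equals Σ |c_n|^2.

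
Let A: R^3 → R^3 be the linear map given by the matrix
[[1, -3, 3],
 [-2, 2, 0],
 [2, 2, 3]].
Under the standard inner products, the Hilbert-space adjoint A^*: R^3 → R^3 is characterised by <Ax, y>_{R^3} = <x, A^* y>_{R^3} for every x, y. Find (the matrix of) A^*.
A^* = A^T =
[[1, -2, 2],
 [-3, 2, 2],
 [3, 0, 3]]

For real matrices with standard dot products, the defining identity <Ax, y> = <x, A^* y> gives (Ax)^T y = x^T (A^*) y, i.e. x^T A^T y = x^T (A^*) y. Since this holds for all x, y, we must have A^* = A^T. Therefore
A^* =
[[1, -2, 2],
 [-3, 2, 2],
 [3, 0, 3]].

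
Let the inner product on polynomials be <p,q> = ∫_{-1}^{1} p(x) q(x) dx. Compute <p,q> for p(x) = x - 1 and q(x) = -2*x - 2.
<p,q> = 8/3

Expand the product: p(x)·q(x) = 2 - 2*x^2.
∫_{-1}^{1} of each monomial x^k gives [2/(k+1) if k even, 0 if k odd]. Integrating term-by-term (or equivalently evaluating the antiderivative F(x) = -2*x^3/3 + 2*x at the endpoints):
  F(1) − F(−1) = 4/3 − (-4/3) = 8/3.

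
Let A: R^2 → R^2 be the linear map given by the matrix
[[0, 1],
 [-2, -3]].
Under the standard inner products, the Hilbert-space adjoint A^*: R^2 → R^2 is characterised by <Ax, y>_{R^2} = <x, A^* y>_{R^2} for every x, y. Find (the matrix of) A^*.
A^* = A^T =
[[0, -2],
 [1, -3]]

For real matrices with standard dot products, the defining identity <Ax, y> = <x, A^* y> gives (Ax)^T y = x^T (A^*) y, i.e. x^T A^T y = x^T (A^*) y. Since this holds for all x, y, we must have A^* = A^T. Therefore
A^* =
[[0, -2],
 [1, -3]].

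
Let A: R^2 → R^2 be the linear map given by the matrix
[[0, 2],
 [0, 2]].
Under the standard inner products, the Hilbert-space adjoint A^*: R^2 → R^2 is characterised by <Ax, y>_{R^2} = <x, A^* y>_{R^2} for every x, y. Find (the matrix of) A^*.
A^* = A^T =
[[0, 0],
 [2, 2]]

For real matrices with standard dot products, the defining identity <Ax, y> = <x, A^* y> gives (Ax)^T y = x^T (A^*) y, i.e. x^T A^T y = x^T (A^*) y. Since this holds for all x, y, we must have A^* = A^T. Therefore
A^* =
[[0, 0],
 [2, 2]].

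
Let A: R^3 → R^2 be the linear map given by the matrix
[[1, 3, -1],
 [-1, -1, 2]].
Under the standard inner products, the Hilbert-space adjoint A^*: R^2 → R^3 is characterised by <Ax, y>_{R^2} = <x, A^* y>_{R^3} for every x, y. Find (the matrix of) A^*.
A^* = A^T =
[[1, -1],
 [3, -1],
 [-1, 2]]

For real matrices with standard dot products, the defining identity <Ax, y> = <x, A^* y> gives (Ax)^T y = x^T (A^*) y, i.e. x^T A^T y = x^T (A^*) y. Since this holds for all x, y, we must have A^* = A^T. Therefore
A^* =
[[1, -1],
 [3, -1],
 [-1, 2]].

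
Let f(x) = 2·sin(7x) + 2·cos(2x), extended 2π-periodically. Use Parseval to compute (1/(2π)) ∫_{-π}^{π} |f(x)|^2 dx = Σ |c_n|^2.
Σ |c_n|^2 = 4

Expand |f|^2 and use orthogonality of {sin(nx), cos(mx)} on [-π, π]:
  ∫_{-π}^{π} sin(nx)^2 dx = π, ∫ cos(mx)^2 dx = π, and cross terms integrate to 0.
So ∫_{-π}^{π} f(x)^2 dx = 2^2 · π + 2^2 · π = (4 + 4)π.
Divide by 2π: (4 + 4)/2 = 4.
By Parseval, this equals Σ |c_n|^2.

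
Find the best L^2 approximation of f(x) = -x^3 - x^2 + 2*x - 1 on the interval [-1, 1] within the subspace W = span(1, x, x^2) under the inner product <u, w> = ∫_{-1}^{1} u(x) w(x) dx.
g(x) = -x^2 + 7*x/5 - 1

The best approximation g ∈ W is the orthogonal projection of f onto W. Writing g = a_0 + a_1 x + a_2 x^2, the coefficients solve the normal equations G · a = b where
  G_{ij} = <φ_i, φ_j> and b_i = <f, φ_i>, with φ_0 = 1, φ_1 = x, φ_2 = x^2.
G =
  [2, 0, 2/3]
  [0, 2/3, 0]
  [2/3, 0, 2/5],
b = (-8/3, 14/15, -16/15).
Solving gives a_0 = -1, a_1 = 7/5, a_2 = -1, so
  g(x) = -x^2 + 7*x/5 - 1.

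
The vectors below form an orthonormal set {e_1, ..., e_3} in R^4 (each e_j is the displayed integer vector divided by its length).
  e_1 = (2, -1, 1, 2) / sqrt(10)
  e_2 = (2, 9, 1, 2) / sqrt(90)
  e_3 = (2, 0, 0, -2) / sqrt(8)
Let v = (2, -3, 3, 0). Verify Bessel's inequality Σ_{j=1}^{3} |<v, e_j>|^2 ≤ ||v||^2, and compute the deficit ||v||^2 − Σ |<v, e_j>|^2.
Σ |<v, e_j>|^2 = 148/9; ||v||^2 = 22; deficit = 50/9

Write each e_j = u_j / sqrt(<u_j, u_j>) where u_j is the displayed integer vector. Then <v, e_j> = <v, u_j> / sqrt(<u_j, u_j>), so |<v, e_j>|^2 = <v, u_j>^2 / <u_j, u_j>.
Coefficients: <v, e_1> = 10/sqrt(10), <v, e_2> = -20/sqrt(90), <v, e_3> = 4/sqrt(8).
Square and sum: Σ |<v, e_j>|^2 = 148/9.
Compute ||v||^2 = v·v = 22.
Deficit = 22 − 148/9 = 50/9 ≥ 0, confirming Bessel's inequality. (The deficit equals ||v − Σ <v,e_j> e_j||^2, the squared distance from v to span{e_j}.)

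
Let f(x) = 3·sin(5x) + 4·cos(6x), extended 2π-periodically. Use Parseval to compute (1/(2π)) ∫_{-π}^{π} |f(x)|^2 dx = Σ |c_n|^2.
Σ |c_n|^2 = 25/2

Expand |f|^2 and use orthogonality of {sin(nx), cos(mx)} on [-π, π]:
  ∫_{-π}^{π} sin(nx)^2 dx = π, ∫ cos(mx)^2 dx = π, and cross terms integrate to 0.
So ∫_{-π}^{π} f(x)^2 dx = 3^2 · π + 4^2 · π = (9 + 16)π.
Divide by 2π: (9 + 16)/2 = 25/2.
By Parseval, this equals Σ |c_n|^2.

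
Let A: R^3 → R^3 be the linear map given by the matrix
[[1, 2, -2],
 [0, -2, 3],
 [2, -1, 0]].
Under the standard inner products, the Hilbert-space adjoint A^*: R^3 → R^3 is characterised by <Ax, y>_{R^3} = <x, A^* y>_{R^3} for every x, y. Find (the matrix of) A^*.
A^* = A^T =
[[1, 0, 2],
 [2, -2, -1],
 [-2, 3, 0]]

For real matrices with standard dot products, the defining identity <Ax, y> = <x, A^* y> gives (Ax)^T y = x^T (A^*) y, i.e. x^T A^T y = x^T (A^*) y. Since this holds for all x, y, we must have A^* = A^T. Therefore
A^* =
[[1, 0, 2],
 [2, -2, -1],
 [-2, 3, 0]].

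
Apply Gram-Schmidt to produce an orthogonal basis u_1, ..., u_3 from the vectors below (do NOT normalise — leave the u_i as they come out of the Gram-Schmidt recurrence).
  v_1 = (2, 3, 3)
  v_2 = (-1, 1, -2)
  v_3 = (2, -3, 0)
Orthogonal basis:
  u_1 = (2, 3, 3)
  u_2 = (-6/11, 37/22, -29/22)
  u_3 = (189/107, -21/107, -105/107)

Apply the Gram-Schmidt recurrence
  u_1 = v_1
  u_i = v_i − Σ_{j<i} ((v_i · u_j) / (u_j · u_j)) · u_j.

Step by step this gives:
  u_1 = (2, 3, 3)
  u_2 = (-6/11, 37/22, -29/22)
  u_3 = (189/107, -21/107, -105/107)

Orthogonality check:
  u_2 · u_1 = 0 (should be 0)
  u_3 · u_1 = 0 (should be 0)
  u_3 · u_2 = 0 (should be 0)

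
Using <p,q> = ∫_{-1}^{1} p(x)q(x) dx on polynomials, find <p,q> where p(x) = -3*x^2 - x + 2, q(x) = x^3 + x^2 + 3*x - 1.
<p,q> = -64/15

Expand the product: p(x)·q(x) = -3*x^5 - 4*x^4 - 8*x^3 + 2*x^2 + 7*x - 2.
∫_{-1}^{1} of each monomial x^k gives [2/(k+1) if k even, 0 if k odd]. Integrating term-by-term (or equivalently evaluating the antiderivative F(x) = -x^6/2 - 4*x^5/5 - 2*x^4 + 2*x^3/3 + 7*x^2/2 - 2*x at the endpoints):
  F(1) − F(−1) = -17/15 − (47/15) = -64/15.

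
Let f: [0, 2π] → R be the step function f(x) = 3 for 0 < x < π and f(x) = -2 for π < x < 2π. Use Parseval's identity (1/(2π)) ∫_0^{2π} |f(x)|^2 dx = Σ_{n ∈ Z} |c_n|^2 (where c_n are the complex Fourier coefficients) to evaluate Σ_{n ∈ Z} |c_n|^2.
Σ |c_n|^2 = 13/2

Parseval equates the L^2 energy of f (normalised by 1/(2π)) with the ℓ^2 sum of its Fourier coefficients: (1/(2π)) ∫_0^{2π} |f|^2 = Σ |c_n|^2.
Compute the left side: (1/(2π)) [∫_0^π 3^2 dx + ∫_π^{2π} (-2)^2 dx] = (1/(2π)) · (9π + 4π) = (9 + 4)/2 = 13/2.
So Σ_{n ∈ Z} |c_n|^2 = 13/2.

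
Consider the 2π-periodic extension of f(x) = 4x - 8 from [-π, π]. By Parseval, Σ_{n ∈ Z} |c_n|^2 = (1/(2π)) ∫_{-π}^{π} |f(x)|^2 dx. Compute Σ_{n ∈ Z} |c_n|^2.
Σ |c_n|^2 = 16π^2/3 + 64

Expand and integrate term by term over [-π, π]:
  ∫ (4x)^2 dx = 16·(2π^3/3); ∫ 2·4·(-8)·x dx = 0 (odd integrand); ∫ (-8)^2 dx = 64·2π.
So (1/(2π)) ∫_{-π}^{π} (4x - 8)^2 dx = 16π^2/3 + 64 = 16π^2/3 + 64.
Parseval ⇒ Σ |c_n|^2 = 16π^2/3 + 64.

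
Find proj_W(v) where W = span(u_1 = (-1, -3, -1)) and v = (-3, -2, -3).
proj_W(v) = (-12/11, -36/11, -12/11)

Set up U = [u_1 | ... | u_1] ∈ R^(3×1). The projector onto W = col(U) is P = U (U^T U)^(-1) U^T.
Compute U^T U =
  [11],
and U^T v = (12).
Solve U^T U · c = U^T v for the coefficients: c = (12/11). The projection is proj_W(v) = U c.
Check: (v - proj_W(v)) · u_1 = 0  (should be 0).
Result: proj_W(v) = (-12/11, -36/11, -12/11).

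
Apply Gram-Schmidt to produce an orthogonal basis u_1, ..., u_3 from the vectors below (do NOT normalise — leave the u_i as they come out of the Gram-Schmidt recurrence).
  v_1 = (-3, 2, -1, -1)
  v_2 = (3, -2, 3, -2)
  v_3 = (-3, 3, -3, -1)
Orthogonal basis:
  u_1 = (-3, 2, -1, -1)
  u_2 = (1/5, -2/15, 31/15, -44/15)
  u_3 = (84/97, 41/97, -102/97, -68/97)

Apply the Gram-Schmidt recurrence
  u_1 = v_1
  u_i = v_i − Σ_{j<i} ((v_i · u_j) / (u_j · u_j)) · u_j.

Step by step this gives:
  u_1 = (-3, 2, -1, -1)
  u_2 = (1/5, -2/15, 31/15, -44/15)
  u_3 = (84/97, 41/97, -102/97, -68/97)

Orthogonality check:
  u_2 · u_1 = 0 (should be 0)
  u_3 · u_1 = 0 (should be 0)
  u_3 · u_2 = 0 (should be 0)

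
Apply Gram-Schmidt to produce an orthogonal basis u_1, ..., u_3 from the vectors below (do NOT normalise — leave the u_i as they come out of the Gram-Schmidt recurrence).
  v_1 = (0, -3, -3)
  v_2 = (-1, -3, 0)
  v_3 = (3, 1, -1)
Orthogonal basis:
  u_1 = (0, -3, -3)
  u_2 = (-1, -3/2, 3/2)
  u_3 = (21/11, -7/11, 7/11)

Apply the Gram-Schmidt recurrence
  u_1 = v_1
  u_i = v_i − Σ_{j<i} ((v_i · u_j) / (u_j · u_j)) · u_j.

Step by step this gives:
  u_1 = (0, -3, -3)
  u_2 = (-1, -3/2, 3/2)
  u_3 = (21/11, -7/11, 7/11)

Orthogonality check:
  u_2 · u_1 = 0 (should be 0)
  u_3 · u_1 = 0 (should be 0)
  u_3 · u_2 = 0 (should be 0)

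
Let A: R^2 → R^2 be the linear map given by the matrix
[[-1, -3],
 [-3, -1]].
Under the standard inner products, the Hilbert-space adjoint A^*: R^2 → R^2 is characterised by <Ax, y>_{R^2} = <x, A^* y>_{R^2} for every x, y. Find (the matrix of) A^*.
A^* = A^T =
[[-1, -3],
 [-3, -1]]

For real matrices with standard dot products, the defining identity <Ax, y> = <x, A^* y> gives (Ax)^T y = x^T (A^*) y, i.e. x^T A^T y = x^T (A^*) y. Since this holds for all x, y, we must have A^* = A^T. Therefore
A^* =
[[-1, -3],
 [-3, -1]].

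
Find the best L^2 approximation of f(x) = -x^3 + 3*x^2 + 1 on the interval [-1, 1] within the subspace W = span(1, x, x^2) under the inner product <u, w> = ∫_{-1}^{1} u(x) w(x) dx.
g(x) = 3*x^2 - 3*x/5 + 1

The best approximation g ∈ W is the orthogonal projection of f onto W. Writing g = a_0 + a_1 x + a_2 x^2, the coefficients solve the normal equations G · a = b where
  G_{ij} = <φ_i, φ_j> and b_i = <f, φ_i>, with φ_0 = 1, φ_1 = x, φ_2 = x^2.
G =
  [2, 0, 2/3]
  [0, 2/3, 0]
  [2/3, 0, 2/5],
b = (4, -2/5, 28/15).
Solving gives a_0 = 1, a_1 = -3/5, a_2 = 3, so
  g(x) = 3*x^2 - 3*x/5 + 1.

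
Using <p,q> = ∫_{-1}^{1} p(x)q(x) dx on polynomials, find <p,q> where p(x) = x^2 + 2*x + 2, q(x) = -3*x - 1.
<p,q> = -26/3

Expand the product: p(x)·q(x) = -3*x^3 - 7*x^2 - 8*x - 2.
∫_{-1}^{1} of each monomial x^k gives [2/(k+1) if k even, 0 if k odd]. Integrating term-by-term (or equivalently evaluating the antiderivative F(x) = -3*x^4/4 - 7*x^3/3 - 4*x^2 - 2*x at the endpoints):
  F(1) − F(−1) = -109/12 − (-5/12) = -26/3.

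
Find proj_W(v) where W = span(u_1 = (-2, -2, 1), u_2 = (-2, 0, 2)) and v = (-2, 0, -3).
proj_W(v) = (2/9, -10/9, -7/9)

Set up U = [u_1 | ... | u_2] ∈ R^(3×2). The projector onto W = col(U) is P = U (U^T U)^(-1) U^T.
Compute U^T U =
  [9, 6]
  [6, 8],
and U^T v = (1, -2).
Solve U^T U · c = U^T v for the coefficients: c = (5/9, -2/3). The projection is proj_W(v) = U c.
Check: (v - proj_W(v)) · u_1 = 0  (should be 0).
Check: (v - proj_W(v)) · u_2 = 0  (should be 0).
Result: proj_W(v) = (2/9, -10/9, -7/9).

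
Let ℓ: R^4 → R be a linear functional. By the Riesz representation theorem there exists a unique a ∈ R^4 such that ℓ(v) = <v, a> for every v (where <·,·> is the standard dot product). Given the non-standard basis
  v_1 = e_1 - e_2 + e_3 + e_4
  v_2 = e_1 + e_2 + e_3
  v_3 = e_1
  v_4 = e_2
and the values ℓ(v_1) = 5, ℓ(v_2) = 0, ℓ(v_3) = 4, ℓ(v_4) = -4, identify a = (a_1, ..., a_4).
a = (4, -4, 0, -3)

Write a = (a_1, ..., a_4) in the standard basis. For each basis vector v_i, ℓ(v_i) = <v_i, a> is a linear equation in the a_j's. Collect the n equations into a matrix system V a = ℓ, where row i of V is v_i (expressed in the standard basis). Since V is invertible (lower-triangular with 1s on the diagonal, up to permutation), solve by back-substitution:
  V =
[[1, -1, 1, 1],
 [1, 1, 1, 0],
 [1, 0, 0, 0],
 [0, 1, 0, 0]]
  V a = (5, 0, 4, -4)
Solving gives a = (4, -4, 0, -3).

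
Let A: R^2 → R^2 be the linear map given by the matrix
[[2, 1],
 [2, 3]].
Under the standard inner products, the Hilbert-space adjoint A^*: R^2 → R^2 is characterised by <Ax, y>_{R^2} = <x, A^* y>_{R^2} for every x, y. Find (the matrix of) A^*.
A^* = A^T =
[[2, 2],
 [1, 3]]

For real matrices with standard dot products, the defining identity <Ax, y> = <x, A^* y> gives (Ax)^T y = x^T (A^*) y, i.e. x^T A^T y = x^T (A^*) y. Since this holds for all x, y, we must have A^* = A^T. Therefore
A^* =
[[2, 2],
 [1, 3]].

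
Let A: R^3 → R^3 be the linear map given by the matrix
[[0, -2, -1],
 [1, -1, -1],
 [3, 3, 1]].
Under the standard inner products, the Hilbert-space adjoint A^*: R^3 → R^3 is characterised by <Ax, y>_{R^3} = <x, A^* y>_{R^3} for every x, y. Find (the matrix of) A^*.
A^* = A^T =
[[0, 1, 3],
 [-2, -1, 3],
 [-1, -1, 1]]

For real matrices with standard dot products, the defining identity <Ax, y> = <x, A^* y> gives (Ax)^T y = x^T (A^*) y, i.e. x^T A^T y = x^T (A^*) y. Since this holds for all x, y, we must have A^* = A^T. Therefore
A^* =
[[0, 1, 3],
 [-2, -1, 3],
 [-1, -1, 1]].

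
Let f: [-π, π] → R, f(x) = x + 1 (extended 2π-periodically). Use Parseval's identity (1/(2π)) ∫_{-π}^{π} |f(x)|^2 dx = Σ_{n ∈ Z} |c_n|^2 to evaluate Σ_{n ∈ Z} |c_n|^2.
Σ |c_n|^2 = π^2/3 + 1

Expand and integrate term by term over [-π, π]:
  ∫ (x)^2 dx = 1·(2π^3/3); ∫ 2·1·(1)·x dx = 0 (odd integrand); ∫ 1^2 dx = 1·2π.
So (1/(2π)) ∫_{-π}^{π} (x + 1)^2 dx = 1π^2/3 + 1 = π^2/3 + 1.
Parseval ⇒ Σ |c_n|^2 = π^2/3 + 1.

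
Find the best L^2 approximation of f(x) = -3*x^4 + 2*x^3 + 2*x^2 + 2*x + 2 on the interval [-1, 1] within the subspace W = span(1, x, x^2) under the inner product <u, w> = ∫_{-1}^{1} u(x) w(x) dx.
g(x) = -4*x^2/7 + 16*x/5 + 79/35

The best approximation g ∈ W is the orthogonal projection of f onto W. Writing g = a_0 + a_1 x + a_2 x^2, the coefficients solve the normal equations G · a = b where
  G_{ij} = <φ_i, φ_j> and b_i = <f, φ_i>, with φ_0 = 1, φ_1 = x, φ_2 = x^2.
G =
  [2, 0, 2/3]
  [0, 2/3, 0]
  [2/3, 0, 2/5],
b = (62/15, 32/15, 134/105).
Solving gives a_0 = 79/35, a_1 = 16/5, a_2 = -4/7, so
  g(x) = -4*x^2/7 + 16*x/5 + 79/35.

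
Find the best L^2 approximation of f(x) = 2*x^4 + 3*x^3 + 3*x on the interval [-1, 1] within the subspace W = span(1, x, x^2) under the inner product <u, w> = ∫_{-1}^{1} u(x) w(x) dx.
g(x) = 12*x^2/7 + 24*x/5 - 6/35

The best approximation g ∈ W is the orthogonal projection of f onto W. Writing g = a_0 + a_1 x + a_2 x^2, the coefficients solve the normal equations G · a = b where
  G_{ij} = <φ_i, φ_j> and b_i = <f, φ_i>, with φ_0 = 1, φ_1 = x, φ_2 = x^2.
G =
  [2, 0, 2/3]
  [0, 2/3, 0]
  [2/3, 0, 2/5],
b = (4/5, 16/5, 4/7).
Solving gives a_0 = -6/35, a_1 = 24/5, a_2 = 12/7, so
  g(x) = 12*x^2/7 + 24*x/5 - 6/35.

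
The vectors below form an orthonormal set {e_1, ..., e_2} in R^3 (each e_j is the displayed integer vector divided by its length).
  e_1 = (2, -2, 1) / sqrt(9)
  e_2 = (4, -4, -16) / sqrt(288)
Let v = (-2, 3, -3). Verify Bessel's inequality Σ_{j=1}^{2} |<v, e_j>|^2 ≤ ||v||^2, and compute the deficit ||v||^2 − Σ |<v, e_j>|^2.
Σ |<v, e_j>|^2 = 43/2; ||v||^2 = 22; deficit = 1/2

Write each e_j = u_j / sqrt(<u_j, u_j>) where u_j is the displayed integer vector. Then <v, e_j> = <v, u_j> / sqrt(<u_j, u_j>), so |<v, e_j>|^2 = <v, u_j>^2 / <u_j, u_j>.
Coefficients: <v, e_1> = -13/sqrt(9), <v, e_2> = 28/sqrt(288).
Square and sum: Σ |<v, e_j>|^2 = 43/2.
Compute ||v||^2 = v·v = 22.
Deficit = 22 − 43/2 = 1/2 ≥ 0, confirming Bessel's inequality. (The deficit equals ||v − Σ <v,e_j> e_j||^2, the squared distance from v to span{e_j}.)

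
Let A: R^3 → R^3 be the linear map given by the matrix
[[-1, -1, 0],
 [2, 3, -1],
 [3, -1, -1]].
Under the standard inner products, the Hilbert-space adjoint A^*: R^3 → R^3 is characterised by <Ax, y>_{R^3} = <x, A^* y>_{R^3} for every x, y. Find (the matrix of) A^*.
A^* = A^T =
[[-1, 2, 3],
 [-1, 3, -1],
 [0, -1, -1]]

For real matrices with standard dot products, the defining identity <Ax, y> = <x, A^* y> gives (Ax)^T y = x^T (A^*) y, i.e. x^T A^T y = x^T (A^*) y. Since this holds for all x, y, we must have A^* = A^T. Therefore
A^* =
[[-1, 2, 3],
 [-1, 3, -1],
 [0, -1, -1]].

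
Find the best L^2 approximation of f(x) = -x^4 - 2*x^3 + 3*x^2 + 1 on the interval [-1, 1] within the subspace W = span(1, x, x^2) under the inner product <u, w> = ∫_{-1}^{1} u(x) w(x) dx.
g(x) = 15*x^2/7 - 6*x/5 + 38/35

The best approximation g ∈ W is the orthogonal projection of f onto W. Writing g = a_0 + a_1 x + a_2 x^2, the coefficients solve the normal equations G · a = b where
  G_{ij} = <φ_i, φ_j> and b_i = <f, φ_i>, with φ_0 = 1, φ_1 = x, φ_2 = x^2.
G =
  [2, 0, 2/3]
  [0, 2/3, 0]
  [2/3, 0, 2/5],
b = (18/5, -4/5, 166/105).
Solving gives a_0 = 38/35, a_1 = -6/5, a_2 = 15/7, so
  g(x) = 15*x^2/7 - 6*x/5 + 38/35.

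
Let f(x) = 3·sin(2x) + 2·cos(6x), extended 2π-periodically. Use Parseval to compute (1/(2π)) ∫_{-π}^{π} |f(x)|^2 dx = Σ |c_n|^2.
Σ |c_n|^2 = 13/2

Expand |f|^2 and use orthogonality of {sin(nx), cos(mx)} on [-π, π]:
  ∫_{-π}^{π} sin(nx)^2 dx = π, ∫ cos(mx)^2 dx = π, and cross terms integrate to 0.
So ∫_{-π}^{π} f(x)^2 dx = 3^2 · π + 2^2 · π = (9 + 4)π.
Divide by 2π: (9 + 4)/2 = 13/2.
By Parseval, this equals Σ |c_n|^2.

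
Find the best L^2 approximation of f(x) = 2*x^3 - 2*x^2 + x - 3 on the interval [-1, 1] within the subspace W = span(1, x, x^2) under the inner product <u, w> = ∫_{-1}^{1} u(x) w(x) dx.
g(x) = -2*x^2 + 11*x/5 - 3

The best approximation g ∈ W is the orthogonal projection of f onto W. Writing g = a_0 + a_1 x + a_2 x^2, the coefficients solve the normal equations G · a = b where
  G_{ij} = <φ_i, φ_j> and b_i = <f, φ_i>, with φ_0 = 1, φ_1 = x, φ_2 = x^2.
G =
  [2, 0, 2/3]
  [0, 2/3, 0]
  [2/3, 0, 2/5],
b = (-22/3, 22/15, -14/5).
Solving gives a_0 = -3, a_1 = 11/5, a_2 = -2, so
  g(x) = -2*x^2 + 11*x/5 - 3.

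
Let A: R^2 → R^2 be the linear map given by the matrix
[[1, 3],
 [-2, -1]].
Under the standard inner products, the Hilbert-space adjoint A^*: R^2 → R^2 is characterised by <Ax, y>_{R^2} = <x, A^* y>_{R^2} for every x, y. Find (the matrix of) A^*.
A^* = A^T =
[[1, -2],
 [3, -1]]

For real matrices with standard dot products, the defining identity <Ax, y> = <x, A^* y> gives (Ax)^T y = x^T (A^*) y, i.e. x^T A^T y = x^T (A^*) y. Since this holds for all x, y, we must have A^* = A^T. Therefore
A^* =
[[1, -2],
 [3, -1]].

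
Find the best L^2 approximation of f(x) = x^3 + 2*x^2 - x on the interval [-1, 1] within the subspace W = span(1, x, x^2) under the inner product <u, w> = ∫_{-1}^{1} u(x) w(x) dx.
g(x) = 2*x^2 - 2*x/5

The best approximation g ∈ W is the orthogonal projection of f onto W. Writing g = a_0 + a_1 x + a_2 x^2, the coefficients solve the normal equations G · a = b where
  G_{ij} = <φ_i, φ_j> and b_i = <f, φ_i>, with φ_0 = 1, φ_1 = x, φ_2 = x^2.
G =
  [2, 0, 2/3]
  [0, 2/3, 0]
  [2/3, 0, 2/5],
b = (4/3, -4/15, 4/5).
Solving gives a_0 = 0, a_1 = -2/5, a_2 = 2, so
  g(x) = 2*x^2 - 2*x/5.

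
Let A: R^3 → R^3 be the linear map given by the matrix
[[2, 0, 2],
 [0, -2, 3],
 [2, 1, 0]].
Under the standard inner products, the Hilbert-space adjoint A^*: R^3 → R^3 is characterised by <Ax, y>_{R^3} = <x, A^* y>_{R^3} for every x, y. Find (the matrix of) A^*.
A^* = A^T =
[[2, 0, 2],
 [0, -2, 1],
 [2, 3, 0]]

For real matrices with standard dot products, the defining identity <Ax, y> = <x, A^* y> gives (Ax)^T y = x^T (A^*) y, i.e. x^T A^T y = x^T (A^*) y. Since this holds for all x, y, we must have A^* = A^T. Therefore
A^* =
[[2, 0, 2],
 [0, -2, 1],
 [2, 3, 0]].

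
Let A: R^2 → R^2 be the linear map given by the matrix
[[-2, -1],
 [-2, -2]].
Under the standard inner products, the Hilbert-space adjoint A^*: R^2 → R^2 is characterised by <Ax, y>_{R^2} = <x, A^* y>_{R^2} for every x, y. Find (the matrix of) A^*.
A^* = A^T =
[[-2, -2],
 [-1, -2]]

For real matrices with standard dot products, the defining identity <Ax, y> = <x, A^* y> gives (Ax)^T y = x^T (A^*) y, i.e. x^T A^T y = x^T (A^*) y. Since this holds for all x, y, we must have A^* = A^T. Therefore
A^* =
[[-2, -2],
 [-1, -2]].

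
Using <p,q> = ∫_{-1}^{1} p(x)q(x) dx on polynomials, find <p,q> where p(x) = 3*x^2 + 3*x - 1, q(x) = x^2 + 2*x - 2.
<p,q> = 68/15

Expand the product: p(x)·q(x) = 3*x^4 + 9*x^3 - x^2 - 8*x + 2.
∫_{-1}^{1} of each monomial x^k gives [2/(k+1) if k even, 0 if k odd]. Integrating term-by-term (or equivalently evaluating the antiderivative F(x) = 3*x^5/5 + 9*x^4/4 - x^3/3 - 4*x^2 + 2*x at the endpoints):
  F(1) − F(−1) = 31/60 − (-241/60) = 68/15.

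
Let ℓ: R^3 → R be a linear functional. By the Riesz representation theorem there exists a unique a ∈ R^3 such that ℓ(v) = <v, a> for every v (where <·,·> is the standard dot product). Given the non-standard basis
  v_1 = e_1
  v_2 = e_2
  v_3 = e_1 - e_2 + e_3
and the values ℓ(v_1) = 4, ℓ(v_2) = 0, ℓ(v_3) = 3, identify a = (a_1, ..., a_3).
a = (4, 0, -1)

Write a = (a_1, ..., a_3) in the standard basis. For each basis vector v_i, ℓ(v_i) = <v_i, a> is a linear equation in the a_j's. Collect the n equations into a matrix system V a = ℓ, where row i of V is v_i (expressed in the standard basis). Since V is invertible (lower-triangular with 1s on the diagonal, up to permutation), solve by back-substitution:
  V =
[[1, 0, 0],
 [0, 1, 0],
 [1, -1, 1]]
  V a = (4, 0, 3)
Solving gives a = (4, 0, -1).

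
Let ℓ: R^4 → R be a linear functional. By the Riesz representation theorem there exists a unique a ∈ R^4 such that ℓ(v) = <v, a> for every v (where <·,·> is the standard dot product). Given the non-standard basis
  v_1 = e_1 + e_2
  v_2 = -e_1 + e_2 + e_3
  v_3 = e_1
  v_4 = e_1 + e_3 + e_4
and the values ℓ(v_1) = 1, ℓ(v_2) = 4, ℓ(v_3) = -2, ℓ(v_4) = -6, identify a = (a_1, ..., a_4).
a = (-2, 3, -1, -3)

Write a = (a_1, ..., a_4) in the standard basis. For each basis vector v_i, ℓ(v_i) = <v_i, a> is a linear equation in the a_j's. Collect the n equations into a matrix system V a = ℓ, where row i of V is v_i (expressed in the standard basis). Since V is invertible (lower-triangular with 1s on the diagonal, up to permutation), solve by back-substitution:
  V =
[[1, 1, 0, 0],
 [-1, 1, 1, 0],
 [1, 0, 0, 0],
 [1, 0, 1, 1]]
  V a = (1, 4, -2, -6)
Solving gives a = (-2, 3, -1, -3).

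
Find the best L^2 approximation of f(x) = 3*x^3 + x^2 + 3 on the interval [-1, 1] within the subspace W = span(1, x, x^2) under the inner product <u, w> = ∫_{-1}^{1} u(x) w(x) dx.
g(x) = x^2 + 9*x/5 + 3

The best approximation g ∈ W is the orthogonal projection of f onto W. Writing g = a_0 + a_1 x + a_2 x^2, the coefficients solve the normal equations G · a = b where
  G_{ij} = <φ_i, φ_j> and b_i = <f, φ_i>, with φ_0 = 1, φ_1 = x, φ_2 = x^2.
G =
  [2, 0, 2/3]
  [0, 2/3, 0]
  [2/3, 0, 2/5],
b = (20/3, 6/5, 12/5).
Solving gives a_0 = 3, a_1 = 9/5, a_2 = 1, so
  g(x) = x^2 + 9*x/5 + 3.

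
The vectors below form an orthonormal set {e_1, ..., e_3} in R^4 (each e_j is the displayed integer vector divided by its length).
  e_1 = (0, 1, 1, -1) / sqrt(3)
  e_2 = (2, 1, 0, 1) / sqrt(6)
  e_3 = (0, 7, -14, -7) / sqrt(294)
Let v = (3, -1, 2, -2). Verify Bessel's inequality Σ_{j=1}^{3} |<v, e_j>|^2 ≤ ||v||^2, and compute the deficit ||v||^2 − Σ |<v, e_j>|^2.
Σ |<v, e_j>|^2 = 6; ||v||^2 = 18; deficit = 12

Write each e_j = u_j / sqrt(<u_j, u_j>) where u_j is the displayed integer vector. Then <v, e_j> = <v, u_j> / sqrt(<u_j, u_j>), so |<v, e_j>|^2 = <v, u_j>^2 / <u_j, u_j>.
Coefficients: <v, e_1> = 3/sqrt(3), <v, e_2> = 3/sqrt(6), <v, e_3> = -21/sqrt(294).
Square and sum: Σ |<v, e_j>|^2 = 6.
Compute ||v||^2 = v·v = 18.
Deficit = 18 − 6 = 12 ≥ 0, confirming Bessel's inequality. (The deficit equals ||v − Σ <v,e_j> e_j||^2, the squared distance from v to span{e_j}.)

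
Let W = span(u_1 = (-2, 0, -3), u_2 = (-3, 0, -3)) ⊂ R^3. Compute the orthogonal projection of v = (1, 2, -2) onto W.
proj_W(v) = (1, 0, -2)

Set up U = [u_1 | ... | u_2] ∈ R^(3×2). The projector onto W = col(U) is P = U (U^T U)^(-1) U^T.
Compute U^T U =
  [13, 15]
  [15, 18],
and U^T v = (4, 3).
Solve U^T U · c = U^T v for the coefficients: c = (3, -7/3). The projection is proj_W(v) = U c.
Check: (v - proj_W(v)) · u_1 = 0  (should be 0).
Check: (v - proj_W(v)) · u_2 = 0  (should be 0).
Result: proj_W(v) = (1, 0, -2).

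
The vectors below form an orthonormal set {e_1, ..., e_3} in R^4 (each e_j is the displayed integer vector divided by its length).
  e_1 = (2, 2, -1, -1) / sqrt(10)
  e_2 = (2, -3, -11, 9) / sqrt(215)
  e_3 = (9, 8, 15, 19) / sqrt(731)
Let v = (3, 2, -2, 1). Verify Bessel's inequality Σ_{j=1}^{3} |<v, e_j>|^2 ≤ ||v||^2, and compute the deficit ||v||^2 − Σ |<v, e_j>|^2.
Σ |<v, e_j>|^2 = 611/34; ||v||^2 = 18; deficit = 1/34

Write each e_j = u_j / sqrt(<u_j, u_j>) where u_j is the displayed integer vector. Then <v, e_j> = <v, u_j> / sqrt(<u_j, u_j>), so |<v, e_j>|^2 = <v, u_j>^2 / <u_j, u_j>.
Coefficients: <v, e_1> = 11/sqrt(10), <v, e_2> = 31/sqrt(215), <v, e_3> = 32/sqrt(731).
Square and sum: Σ |<v, e_j>|^2 = 611/34.
Compute ||v||^2 = v·v = 18.
Deficit = 18 − 611/34 = 1/34 ≥ 0, confirming Bessel's inequality. (The deficit equals ||v − Σ <v,e_j> e_j||^2, the squared distance from v to span{e_j}.)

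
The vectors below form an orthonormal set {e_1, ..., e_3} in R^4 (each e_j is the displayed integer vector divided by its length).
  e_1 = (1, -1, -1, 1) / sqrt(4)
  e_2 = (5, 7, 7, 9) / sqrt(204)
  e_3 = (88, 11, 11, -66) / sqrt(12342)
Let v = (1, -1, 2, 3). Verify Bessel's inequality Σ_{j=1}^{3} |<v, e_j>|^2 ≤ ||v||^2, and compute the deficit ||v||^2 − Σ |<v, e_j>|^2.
Σ |<v, e_j>|^2 = 21/2; ||v||^2 = 15; deficit = 9/2

Write each e_j = u_j / sqrt(<u_j, u_j>) where u_j is the displayed integer vector. Then <v, e_j> = <v, u_j> / sqrt(<u_j, u_j>), so |<v, e_j>|^2 = <v, u_j>^2 / <u_j, u_j>.
Coefficients: <v, e_1> = 3/sqrt(4), <v, e_2> = 39/sqrt(204), <v, e_3> = -99/sqrt(12342).
Square and sum: Σ |<v, e_j>|^2 = 21/2.
Compute ||v||^2 = v·v = 15.
Deficit = 15 − 21/2 = 9/2 ≥ 0, confirming Bessel's inequality. (The deficit equals ||v − Σ <v,e_j> e_j||^2, the squared distance from v to span{e_j}.)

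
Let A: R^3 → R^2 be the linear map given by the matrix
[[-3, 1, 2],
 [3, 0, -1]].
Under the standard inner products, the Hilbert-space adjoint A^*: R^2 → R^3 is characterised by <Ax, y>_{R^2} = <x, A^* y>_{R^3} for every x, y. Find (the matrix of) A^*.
A^* = A^T =
[[-3, 3],
 [1, 0],
 [2, -1]]

For real matrices with standard dot products, the defining identity <Ax, y> = <x, A^* y> gives (Ax)^T y = x^T (A^*) y, i.e. x^T A^T y = x^T (A^*) y. Since this holds for all x, y, we must have A^* = A^T. Therefore
A^* =
[[-3, 3],
 [1, 0],
 [2, -1]].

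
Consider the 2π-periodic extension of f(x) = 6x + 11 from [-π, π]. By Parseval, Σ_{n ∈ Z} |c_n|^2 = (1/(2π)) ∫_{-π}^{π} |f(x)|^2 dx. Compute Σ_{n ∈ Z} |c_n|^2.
Σ |c_n|^2 = 12π^2 + 121

Expand and integrate term by term over [-π, π]:
  ∫ (6x)^2 dx = 36·(2π^3/3); ∫ 2·6·(11)·x dx = 0 (odd integrand); ∫ 11^2 dx = 121·2π.
So (1/(2π)) ∫_{-π}^{π} (6x + 11)^2 dx = 36π^2/3 + 121 = 12π^2 + 121.
Parseval ⇒ Σ |c_n|^2 = 12π^2 + 121.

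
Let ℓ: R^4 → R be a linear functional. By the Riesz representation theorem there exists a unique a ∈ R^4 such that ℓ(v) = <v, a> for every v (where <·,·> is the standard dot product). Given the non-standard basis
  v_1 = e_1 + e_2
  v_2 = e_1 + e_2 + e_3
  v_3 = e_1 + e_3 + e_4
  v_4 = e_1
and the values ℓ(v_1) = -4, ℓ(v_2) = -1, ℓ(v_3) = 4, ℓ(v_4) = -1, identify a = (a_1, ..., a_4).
a = (-1, -3, 3, 2)

Write a = (a_1, ..., a_4) in the standard basis. For each basis vector v_i, ℓ(v_i) = <v_i, a> is a linear equation in the a_j's. Collect the n equations into a matrix system V a = ℓ, where row i of V is v_i (expressed in the standard basis). Since V is invertible (lower-triangular with 1s on the diagonal, up to permutation), solve by back-substitution:
  V =
[[1, 1, 0, 0],
 [1, 1, 1, 0],
 [1, 0, 1, 1],
 [1, 0, 0, 0]]
  V a = (-4, -1, 4, -1)
Solving gives a = (-1, -3, 3, 2).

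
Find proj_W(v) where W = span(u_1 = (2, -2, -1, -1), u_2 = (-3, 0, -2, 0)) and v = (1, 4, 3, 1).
proj_W(v) = (29/57, 166/57, 71/19, 83/57)

Set up U = [u_1 | ... | u_2] ∈ R^(4×2). The projector onto W = col(U) is P = U (U^T U)^(-1) U^T.
Compute U^T U =
  [10, -4]
  [-4, 13],
and U^T v = (-10, -9).
Solve U^T U · c = U^T v for the coefficients: c = (-83/57, -65/57). The projection is proj_W(v) = U c.
Check: (v - proj_W(v)) · u_1 = 0  (should be 0).
Check: (v - proj_W(v)) · u_2 = 0  (should be 0).
Result: proj_W(v) = (29/57, 166/57, 71/19, 83/57).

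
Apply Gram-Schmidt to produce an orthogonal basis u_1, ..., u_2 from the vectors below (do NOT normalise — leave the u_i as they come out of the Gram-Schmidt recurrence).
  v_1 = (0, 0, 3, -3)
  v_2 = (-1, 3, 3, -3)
Orthogonal basis:
  u_1 = (0, 0, 3, -3)
  u_2 = (-1, 3, 0, 0)

Apply the Gram-Schmidt recurrence
  u_1 = v_1
  u_i = v_i − Σ_{j<i} ((v_i · u_j) / (u_j · u_j)) · u_j.

Step by step this gives:
  u_1 = (0, 0, 3, -3)
  u_2 = (-1, 3, 0, 0)

Orthogonality check:
  u_2 · u_1 = 0 (should be 0)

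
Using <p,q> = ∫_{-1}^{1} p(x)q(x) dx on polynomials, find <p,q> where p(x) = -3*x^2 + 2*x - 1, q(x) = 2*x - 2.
<p,q> = 32/3

Expand the product: p(x)·q(x) = -6*x^3 + 10*x^2 - 6*x + 2.
∫_{-1}^{1} of each monomial x^k gives [2/(k+1) if k even, 0 if k odd]. Integrating term-by-term (or equivalently evaluating the antiderivative F(x) = -3*x^4/2 + 10*x^3/3 - 3*x^2 + 2*x at the endpoints):
  F(1) − F(−1) = 5/6 − (-59/6) = 32/3.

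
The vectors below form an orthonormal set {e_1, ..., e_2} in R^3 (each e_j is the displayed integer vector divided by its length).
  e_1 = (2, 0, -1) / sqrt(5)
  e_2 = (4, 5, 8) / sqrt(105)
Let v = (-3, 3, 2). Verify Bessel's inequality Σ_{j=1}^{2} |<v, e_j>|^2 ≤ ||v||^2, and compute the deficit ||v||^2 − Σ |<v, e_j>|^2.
Σ |<v, e_j>|^2 = 341/21; ||v||^2 = 22; deficit = 121/21

Write each e_j = u_j / sqrt(<u_j, u_j>) where u_j is the displayed integer vector. Then <v, e_j> = <v, u_j> / sqrt(<u_j, u_j>), so |<v, e_j>|^2 = <v, u_j>^2 / <u_j, u_j>.
Coefficients: <v, e_1> = -8/sqrt(5), <v, e_2> = 19/sqrt(105).
Square and sum: Σ |<v, e_j>|^2 = 341/21.
Compute ||v||^2 = v·v = 22.
Deficit = 22 − 341/21 = 121/21 ≥ 0, confirming Bessel's inequality. (The deficit equals ||v − Σ <v,e_j> e_j||^2, the squared distance from v to span{e_j}.)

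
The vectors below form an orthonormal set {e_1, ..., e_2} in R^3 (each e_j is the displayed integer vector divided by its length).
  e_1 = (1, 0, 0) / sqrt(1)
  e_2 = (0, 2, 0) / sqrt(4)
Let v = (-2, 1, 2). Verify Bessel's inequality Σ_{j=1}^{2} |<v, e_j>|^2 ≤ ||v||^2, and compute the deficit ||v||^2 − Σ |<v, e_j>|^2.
Σ |<v, e_j>|^2 = 5; ||v||^2 = 9; deficit = 4

Write each e_j = u_j / sqrt(<u_j, u_j>) where u_j is the displayed integer vector. Then <v, e_j> = <v, u_j> / sqrt(<u_j, u_j>), so |<v, e_j>|^2 = <v, u_j>^2 / <u_j, u_j>.
Coefficients: <v, e_1> = -2/sqrt(1), <v, e_2> = 2/sqrt(4).
Square and sum: Σ |<v, e_j>|^2 = 5.
Compute ||v||^2 = v·v = 9.
Deficit = 9 − 5 = 4 ≥ 0, confirming Bessel's inequality. (The deficit equals ||v − Σ <v,e_j> e_j||^2, the squared distance from v to span{e_j}.)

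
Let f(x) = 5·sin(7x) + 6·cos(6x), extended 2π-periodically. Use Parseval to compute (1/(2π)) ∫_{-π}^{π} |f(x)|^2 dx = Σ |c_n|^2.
Σ |c_n|^2 = 61/2

Expand |f|^2 and use orthogonality of {sin(nx), cos(mx)} on [-π, π]:
  ∫_{-π}^{π} sin(nx)^2 dx = π, ∫ cos(mx)^2 dx = π, and cross terms integrate to 0.
So ∫_{-π}^{π} f(x)^2 dx = 5^2 · π + 6^2 · π = (25 + 36)π.
Divide by 2π: (25 + 36)/2 = 61/2.
By Parseval, this equals Σ |c_n|^2.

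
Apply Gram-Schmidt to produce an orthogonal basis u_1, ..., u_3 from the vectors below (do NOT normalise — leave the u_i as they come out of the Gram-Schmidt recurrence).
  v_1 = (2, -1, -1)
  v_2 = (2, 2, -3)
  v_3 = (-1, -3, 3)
Orthogonal basis:
  u_1 = (2, -1, -1)
  u_2 = (1/3, 17/6, -13/6)
  u_3 = (5/77, 4/77, 6/77)

Apply the Gram-Schmidt recurrence
  u_1 = v_1
  u_i = v_i − Σ_{j<i} ((v_i · u_j) / (u_j · u_j)) · u_j.

Step by step this gives:
  u_1 = (2, -1, -1)
  u_2 = (1/3, 17/6, -13/6)
  u_3 = (5/77, 4/77, 6/77)

Orthogonality check:
  u_2 · u_1 = 0 (should be 0)
  u_3 · u_1 = 0 (should be 0)
  u_3 · u_2 = 0 (should be 0)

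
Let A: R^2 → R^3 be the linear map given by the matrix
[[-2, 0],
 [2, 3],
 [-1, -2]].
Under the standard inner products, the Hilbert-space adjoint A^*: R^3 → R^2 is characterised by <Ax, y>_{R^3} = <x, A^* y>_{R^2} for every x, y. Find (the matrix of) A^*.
A^* = A^T =
[[-2, 2, -1],
 [0, 3, -2]]

For real matrices with standard dot products, the defining identity <Ax, y> = <x, A^* y> gives (Ax)^T y = x^T (A^*) y, i.e. x^T A^T y = x^T (A^*) y. Since this holds for all x, y, we must have A^* = A^T. Therefore
A^* =
[[-2, 2, -1],
 [0, 3, -2]].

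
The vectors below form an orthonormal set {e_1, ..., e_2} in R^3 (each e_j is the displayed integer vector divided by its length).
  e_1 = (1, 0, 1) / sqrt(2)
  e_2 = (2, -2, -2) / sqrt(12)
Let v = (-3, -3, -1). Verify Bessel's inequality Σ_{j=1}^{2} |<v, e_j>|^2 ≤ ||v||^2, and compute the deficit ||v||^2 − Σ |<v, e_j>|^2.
Σ |<v, e_j>|^2 = 25/3; ||v||^2 = 19; deficit = 32/3

Write each e_j = u_j / sqrt(<u_j, u_j>) where u_j is the displayed integer vector. Then <v, e_j> = <v, u_j> / sqrt(<u_j, u_j>), so |<v, e_j>|^2 = <v, u_j>^2 / <u_j, u_j>.
Coefficients: <v, e_1> = -4/sqrt(2), <v, e_2> = 2/sqrt(12).
Square and sum: Σ |<v, e_j>|^2 = 25/3.
Compute ||v||^2 = v·v = 19.
Deficit = 19 − 25/3 = 32/3 ≥ 0, confirming Bessel's inequality. (The deficit equals ||v − Σ <v,e_j> e_j||^2, the squared distance from v to span{e_j}.)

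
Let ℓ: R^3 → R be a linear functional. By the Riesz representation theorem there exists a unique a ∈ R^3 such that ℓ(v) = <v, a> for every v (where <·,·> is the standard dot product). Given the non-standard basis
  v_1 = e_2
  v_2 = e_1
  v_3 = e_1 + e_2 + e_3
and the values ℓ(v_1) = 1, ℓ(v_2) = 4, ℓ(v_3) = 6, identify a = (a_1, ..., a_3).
a = (4, 1, 1)

Write a = (a_1, ..., a_3) in the standard basis. For each basis vector v_i, ℓ(v_i) = <v_i, a> is a linear equation in the a_j's. Collect the n equations into a matrix system V a = ℓ, where row i of V is v_i (expressed in the standard basis). Since V is invertible (lower-triangular with 1s on the diagonal, up to permutation), solve by back-substitution:
  V =
[[0, 1, 0],
 [1, 0, 0],
 [1, 1, 1]]
  V a = (1, 4, 6)
Solving gives a = (4, 1, 1).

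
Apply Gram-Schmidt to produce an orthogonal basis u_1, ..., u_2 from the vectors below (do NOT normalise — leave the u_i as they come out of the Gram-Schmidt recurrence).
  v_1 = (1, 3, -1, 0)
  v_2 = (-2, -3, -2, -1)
Orthogonal basis:
  u_1 = (1, 3, -1, 0)
  u_2 = (-13/11, -6/11, -31/11, -1)

Apply the Gram-Schmidt recurrence
  u_1 = v_1
  u_i = v_i − Σ_{j<i} ((v_i · u_j) / (u_j · u_j)) · u_j.

Step by step this gives:
  u_1 = (1, 3, -1, 0)
  u_2 = (-13/11, -6/11, -31/11, -1)

Orthogonality check:
  u_2 · u_1 = 0 (should be 0)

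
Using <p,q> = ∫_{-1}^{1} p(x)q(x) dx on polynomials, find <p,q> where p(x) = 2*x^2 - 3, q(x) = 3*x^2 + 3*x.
<p,q> = -18/5

Expand the product: p(x)·q(x) = 6*x^4 + 6*x^3 - 9*x^2 - 9*x.
∫_{-1}^{1} of each monomial x^k gives [2/(k+1) if k even, 0 if k odd]. Integrating term-by-term (or equivalently evaluating the antiderivative F(x) = 6*x^5/5 + 3*x^4/2 - 3*x^3 - 9*x^2/2 at the endpoints):
  F(1) − F(−1) = -24/5 − (-6/5) = -18/5.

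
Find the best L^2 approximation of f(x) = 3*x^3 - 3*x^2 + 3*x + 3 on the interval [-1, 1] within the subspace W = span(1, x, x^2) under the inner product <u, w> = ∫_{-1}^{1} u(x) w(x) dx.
g(x) = -3*x^2 + 24*x/5 + 3

The best approximation g ∈ W is the orthogonal projection of f onto W. Writing g = a_0 + a_1 x + a_2 x^2, the coefficients solve the normal equations G · a = b where
  G_{ij} = <φ_i, φ_j> and b_i = <f, φ_i>, with φ_0 = 1, φ_1 = x, φ_2 = x^2.
G =
  [2, 0, 2/3]
  [0, 2/3, 0]
  [2/3, 0, 2/5],
b = (4, 16/5, 4/5).
Solving gives a_0 = 3, a_1 = 24/5, a_2 = -3, so
  g(x) = -3*x^2 + 24*x/5 + 3.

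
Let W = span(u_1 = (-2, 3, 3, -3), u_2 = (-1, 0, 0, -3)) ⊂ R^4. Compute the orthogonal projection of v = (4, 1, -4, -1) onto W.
proj_W(v) = (5/7, -43/21, -43/21, 2/21)

Set up U = [u_1 | ... | u_2] ∈ R^(4×2). The projector onto W = col(U) is P = U (U^T U)^(-1) U^T.
Compute U^T U =
  [31, 11]
  [11, 10],
and U^T v = (-14, -1).
Solve U^T U · c = U^T v for the coefficients: c = (-43/63, 41/63). The projection is proj_W(v) = U c.
Check: (v - proj_W(v)) · u_1 = 0  (should be 0).
Check: (v - proj_W(v)) · u_2 = 0  (should be 0).
Result: proj_W(v) = (5/7, -43/21, -43/21, 2/21).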